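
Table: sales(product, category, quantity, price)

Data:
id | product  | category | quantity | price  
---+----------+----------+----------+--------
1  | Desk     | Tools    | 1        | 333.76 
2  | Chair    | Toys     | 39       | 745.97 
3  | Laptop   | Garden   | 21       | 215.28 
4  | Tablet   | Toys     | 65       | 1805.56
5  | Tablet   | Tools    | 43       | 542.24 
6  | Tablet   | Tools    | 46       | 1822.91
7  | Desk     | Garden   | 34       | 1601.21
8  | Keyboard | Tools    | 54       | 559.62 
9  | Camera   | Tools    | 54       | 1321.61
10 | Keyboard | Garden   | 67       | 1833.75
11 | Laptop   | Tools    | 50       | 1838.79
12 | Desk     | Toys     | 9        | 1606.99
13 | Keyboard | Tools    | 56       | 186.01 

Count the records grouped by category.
SELECT category, COUNT(*) as count
FROM sales
GROUP BY category

Result:
  Garden: 3
  Tools: 7
  Toys: 3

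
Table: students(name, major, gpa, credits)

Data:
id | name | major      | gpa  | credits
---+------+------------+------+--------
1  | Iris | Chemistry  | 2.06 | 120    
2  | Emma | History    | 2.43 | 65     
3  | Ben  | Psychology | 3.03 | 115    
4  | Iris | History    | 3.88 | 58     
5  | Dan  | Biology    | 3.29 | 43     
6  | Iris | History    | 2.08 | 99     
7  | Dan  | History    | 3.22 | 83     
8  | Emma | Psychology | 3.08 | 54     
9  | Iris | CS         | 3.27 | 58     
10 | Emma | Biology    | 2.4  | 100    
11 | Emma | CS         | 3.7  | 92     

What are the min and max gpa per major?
SELECT major, MIN(gpa), MAX(gpa)
FROM students
GROUP BY major

Result:
  Biology: min=2.40, max=3.29
  CS: min=3.27, max=3.70
  Chemistry: min=2.06, max=2.06
  History: min=2.08, max=3.88
  Psychology: min=3.03, max=3.08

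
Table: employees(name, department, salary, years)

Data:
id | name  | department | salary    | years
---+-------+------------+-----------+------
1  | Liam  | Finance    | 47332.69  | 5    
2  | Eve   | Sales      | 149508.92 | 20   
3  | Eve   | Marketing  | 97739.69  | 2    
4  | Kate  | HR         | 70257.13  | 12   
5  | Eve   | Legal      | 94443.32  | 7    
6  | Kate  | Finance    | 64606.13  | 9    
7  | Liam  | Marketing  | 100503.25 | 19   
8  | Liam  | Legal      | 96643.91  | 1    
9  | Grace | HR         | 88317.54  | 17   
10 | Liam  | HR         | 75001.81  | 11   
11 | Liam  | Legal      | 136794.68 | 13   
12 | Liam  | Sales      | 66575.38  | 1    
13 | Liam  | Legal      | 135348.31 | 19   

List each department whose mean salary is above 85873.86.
SELECT department, AVG(salary)
FROM employees
GROUP BY department
HAVING AVG(salary) > 85873.86

Result:
  Legal: avg=115807.56
  Marketing: avg=99121.47
  Sales: avg=108042.15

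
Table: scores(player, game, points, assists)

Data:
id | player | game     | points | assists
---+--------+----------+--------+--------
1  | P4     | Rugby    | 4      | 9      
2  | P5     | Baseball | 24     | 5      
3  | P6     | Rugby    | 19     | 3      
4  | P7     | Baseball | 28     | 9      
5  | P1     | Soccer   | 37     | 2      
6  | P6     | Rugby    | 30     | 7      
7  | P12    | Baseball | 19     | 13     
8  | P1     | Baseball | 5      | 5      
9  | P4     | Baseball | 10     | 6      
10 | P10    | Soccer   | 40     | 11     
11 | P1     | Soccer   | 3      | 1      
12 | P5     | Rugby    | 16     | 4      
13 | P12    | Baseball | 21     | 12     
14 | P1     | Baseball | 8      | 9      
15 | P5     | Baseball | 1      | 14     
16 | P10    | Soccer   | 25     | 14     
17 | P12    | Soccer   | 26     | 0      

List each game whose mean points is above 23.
SELECT game, AVG(points)
FROM scores
GROUP BY game
HAVING AVG(points) > 23

Result:
  Soccer: avg=26.20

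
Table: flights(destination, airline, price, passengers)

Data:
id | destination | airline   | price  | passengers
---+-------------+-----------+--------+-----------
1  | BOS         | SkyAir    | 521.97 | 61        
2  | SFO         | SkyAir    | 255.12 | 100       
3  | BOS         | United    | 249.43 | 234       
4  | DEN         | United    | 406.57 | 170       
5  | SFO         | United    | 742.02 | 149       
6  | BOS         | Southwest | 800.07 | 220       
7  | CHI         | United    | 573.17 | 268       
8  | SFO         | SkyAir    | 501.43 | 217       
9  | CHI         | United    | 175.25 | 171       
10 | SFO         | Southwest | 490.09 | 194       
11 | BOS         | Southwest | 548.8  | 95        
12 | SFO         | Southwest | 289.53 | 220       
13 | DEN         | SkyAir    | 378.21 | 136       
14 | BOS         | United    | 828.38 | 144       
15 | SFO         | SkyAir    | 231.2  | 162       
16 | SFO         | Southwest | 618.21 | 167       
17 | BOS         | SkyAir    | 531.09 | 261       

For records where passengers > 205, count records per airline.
SELECT airline, COUNT(*)
FROM flights
WHERE passengers > 205
GROUP BY airline

Note: WHERE filters rows before grouping.

Result:
  SkyAir: 2
  Southwest: 2
  United: 2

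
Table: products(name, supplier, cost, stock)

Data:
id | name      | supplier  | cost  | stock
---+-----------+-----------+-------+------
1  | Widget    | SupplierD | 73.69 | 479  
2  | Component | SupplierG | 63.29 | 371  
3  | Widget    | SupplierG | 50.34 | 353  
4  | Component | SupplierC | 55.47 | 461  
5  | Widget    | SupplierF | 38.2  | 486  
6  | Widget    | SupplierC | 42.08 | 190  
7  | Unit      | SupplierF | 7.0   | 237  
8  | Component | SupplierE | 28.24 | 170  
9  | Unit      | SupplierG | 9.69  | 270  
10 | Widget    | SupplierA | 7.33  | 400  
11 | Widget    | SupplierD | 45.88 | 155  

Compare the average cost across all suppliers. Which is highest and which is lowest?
SELECT supplier, AVG(cost)
FROM products
GROUP BY supplier
ORDER BY AVG(cost)

All groups:
  SupplierA: 7.33
  SupplierF: 22.60
  SupplierE: 28.24
  SupplierG: 41.11
  SupplierC: 48.78
  SupplierD: 59.79

Highest: SupplierD (59.79)
Lowest: SupplierA (7.33)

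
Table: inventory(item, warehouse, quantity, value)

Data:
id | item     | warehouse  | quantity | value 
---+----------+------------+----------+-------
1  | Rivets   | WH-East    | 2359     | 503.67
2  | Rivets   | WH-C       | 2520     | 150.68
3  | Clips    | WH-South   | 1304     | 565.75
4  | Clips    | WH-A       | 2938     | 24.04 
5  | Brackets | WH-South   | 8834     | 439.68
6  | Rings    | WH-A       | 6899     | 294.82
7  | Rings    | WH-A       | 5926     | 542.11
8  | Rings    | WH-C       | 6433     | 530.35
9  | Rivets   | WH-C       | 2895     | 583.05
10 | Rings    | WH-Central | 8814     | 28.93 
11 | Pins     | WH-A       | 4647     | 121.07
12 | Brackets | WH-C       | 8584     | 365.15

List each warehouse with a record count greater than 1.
SELECT warehouse, COUNT(*) as cnt
FROM inventory
GROUP BY warehouse
HAVING COUNT(*) > 1

Result:
  WH-A: 4
  WH-C: 4
  WH-South: 2

Note: HAVING filters groups after aggregation, WHERE filters rows before.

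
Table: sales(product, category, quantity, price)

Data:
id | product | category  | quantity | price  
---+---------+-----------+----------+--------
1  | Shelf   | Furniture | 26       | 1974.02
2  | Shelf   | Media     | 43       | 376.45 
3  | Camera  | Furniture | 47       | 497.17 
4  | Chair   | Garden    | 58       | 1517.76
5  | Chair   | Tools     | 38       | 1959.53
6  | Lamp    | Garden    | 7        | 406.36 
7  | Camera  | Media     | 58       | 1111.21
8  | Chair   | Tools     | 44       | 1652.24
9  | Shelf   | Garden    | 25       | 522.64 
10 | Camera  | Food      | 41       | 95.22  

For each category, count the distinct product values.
SELECT category, COUNT(DISTINCT product)
FROM sales
GROUP BY category

Result:
  Food: 1 distinct
  Furniture: 2 distinct
  Garden: 3 distinct
  Media: 2 distinct
  Tools: 1 distinct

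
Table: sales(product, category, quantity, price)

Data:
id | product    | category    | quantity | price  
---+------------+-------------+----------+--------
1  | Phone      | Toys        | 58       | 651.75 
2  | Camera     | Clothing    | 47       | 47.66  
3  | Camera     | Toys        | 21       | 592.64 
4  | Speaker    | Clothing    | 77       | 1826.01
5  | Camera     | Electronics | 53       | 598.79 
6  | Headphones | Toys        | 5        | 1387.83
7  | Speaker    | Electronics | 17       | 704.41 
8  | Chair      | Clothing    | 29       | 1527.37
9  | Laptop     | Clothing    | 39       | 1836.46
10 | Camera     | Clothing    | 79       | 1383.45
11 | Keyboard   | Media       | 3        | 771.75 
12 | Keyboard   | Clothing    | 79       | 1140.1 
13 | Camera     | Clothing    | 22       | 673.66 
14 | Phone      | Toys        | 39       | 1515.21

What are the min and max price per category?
SELECT category, MIN(price), MAX(price)
FROM sales
GROUP BY category

Result:
  Clothing: min=47.66, max=1836.46
  Electronics: min=598.79, max=704.41
  Media: min=771.75, max=771.75
  Toys: min=592.64, max=1515.21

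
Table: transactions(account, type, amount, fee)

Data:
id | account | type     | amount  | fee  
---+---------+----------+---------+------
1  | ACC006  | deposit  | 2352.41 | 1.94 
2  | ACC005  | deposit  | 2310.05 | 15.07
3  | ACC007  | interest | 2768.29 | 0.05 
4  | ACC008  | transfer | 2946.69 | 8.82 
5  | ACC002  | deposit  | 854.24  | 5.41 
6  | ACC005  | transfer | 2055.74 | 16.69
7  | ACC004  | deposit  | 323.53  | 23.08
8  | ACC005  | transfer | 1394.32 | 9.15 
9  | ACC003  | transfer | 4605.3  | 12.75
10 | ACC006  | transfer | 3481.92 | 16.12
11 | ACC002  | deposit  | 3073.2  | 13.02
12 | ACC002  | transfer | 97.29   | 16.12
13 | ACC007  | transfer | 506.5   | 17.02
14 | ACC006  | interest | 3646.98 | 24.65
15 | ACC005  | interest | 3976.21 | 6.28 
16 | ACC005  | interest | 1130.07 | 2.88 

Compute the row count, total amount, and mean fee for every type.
SELECT type,
       COUNT(*) as cnt,
       SUM(amount) as total_amount,
       AVG(fee) as avg_fee
FROM transactions
GROUP BY type

Result:
  deposit: 5 records, 8913.43 total amount, 11.70 avg fee
  interest: 4 records, 11521.55 total amount, 8.47 avg fee
  transfer: 7 records, 15087.76 total amount, 13.81 avg fee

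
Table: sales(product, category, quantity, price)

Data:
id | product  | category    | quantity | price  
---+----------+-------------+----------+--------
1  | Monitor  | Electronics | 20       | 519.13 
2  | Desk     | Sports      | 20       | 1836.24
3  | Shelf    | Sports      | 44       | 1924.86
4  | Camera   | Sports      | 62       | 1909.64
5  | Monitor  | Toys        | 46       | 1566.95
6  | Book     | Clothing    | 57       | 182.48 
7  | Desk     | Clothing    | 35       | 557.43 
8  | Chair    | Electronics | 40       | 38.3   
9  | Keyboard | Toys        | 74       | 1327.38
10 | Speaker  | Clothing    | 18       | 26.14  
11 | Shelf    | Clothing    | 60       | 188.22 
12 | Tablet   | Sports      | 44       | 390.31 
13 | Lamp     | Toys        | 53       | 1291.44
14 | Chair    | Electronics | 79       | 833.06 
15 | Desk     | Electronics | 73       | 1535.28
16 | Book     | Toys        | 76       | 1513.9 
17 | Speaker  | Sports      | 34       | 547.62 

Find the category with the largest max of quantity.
SELECT category, MAX(quantity) as val
FROM sales
GROUP BY category
ORDER BY val DESC
LIMIT 1

Result: Electronics with max(quantity) = 79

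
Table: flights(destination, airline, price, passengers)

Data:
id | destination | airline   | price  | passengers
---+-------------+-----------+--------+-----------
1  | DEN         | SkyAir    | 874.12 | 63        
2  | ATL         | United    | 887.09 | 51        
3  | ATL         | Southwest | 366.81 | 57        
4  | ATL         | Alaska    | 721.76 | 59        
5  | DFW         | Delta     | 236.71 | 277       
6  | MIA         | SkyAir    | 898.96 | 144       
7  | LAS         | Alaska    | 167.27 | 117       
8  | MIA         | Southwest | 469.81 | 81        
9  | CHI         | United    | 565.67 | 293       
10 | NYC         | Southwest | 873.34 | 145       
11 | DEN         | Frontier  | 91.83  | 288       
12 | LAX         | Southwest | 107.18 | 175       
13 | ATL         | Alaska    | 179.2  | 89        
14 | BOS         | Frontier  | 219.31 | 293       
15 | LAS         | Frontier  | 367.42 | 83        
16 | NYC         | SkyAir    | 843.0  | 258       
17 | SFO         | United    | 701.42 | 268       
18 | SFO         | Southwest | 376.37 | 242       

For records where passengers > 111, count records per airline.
SELECT airline, COUNT(*)
FROM flights
WHERE passengers > 111
GROUP BY airline

Note: WHERE filters rows before grouping.

Result:
  Alaska: 1
  Delta: 1
  Frontier: 2
  SkyAir: 2
  Southwest: 3
  United: 2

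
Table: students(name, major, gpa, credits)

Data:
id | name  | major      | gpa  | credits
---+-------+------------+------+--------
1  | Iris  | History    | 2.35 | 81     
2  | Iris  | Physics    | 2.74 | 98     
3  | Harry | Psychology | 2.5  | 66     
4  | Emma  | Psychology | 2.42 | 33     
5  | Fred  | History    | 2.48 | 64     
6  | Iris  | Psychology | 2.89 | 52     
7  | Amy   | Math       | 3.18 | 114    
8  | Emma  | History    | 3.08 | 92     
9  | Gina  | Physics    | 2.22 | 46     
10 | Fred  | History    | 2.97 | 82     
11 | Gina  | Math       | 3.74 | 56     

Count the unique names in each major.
SELECT major, COUNT(DISTINCT name)
FROM students
GROUP BY major

Result:
  History: 3 distinct
  Math: 2 distinct
  Physics: 2 distinct
  Psychology: 3 distinct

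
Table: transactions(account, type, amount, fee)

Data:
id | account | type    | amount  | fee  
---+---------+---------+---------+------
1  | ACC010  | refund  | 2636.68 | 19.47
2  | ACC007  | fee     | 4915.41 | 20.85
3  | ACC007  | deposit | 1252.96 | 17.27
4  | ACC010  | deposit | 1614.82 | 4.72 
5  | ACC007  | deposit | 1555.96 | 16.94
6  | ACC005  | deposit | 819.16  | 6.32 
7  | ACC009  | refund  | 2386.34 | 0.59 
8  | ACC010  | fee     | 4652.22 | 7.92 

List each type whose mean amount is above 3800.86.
SELECT type, AVG(amount)
FROM transactions
GROUP BY type
HAVING AVG(amount) > 3800.86

Result:
  fee: avg=4783.82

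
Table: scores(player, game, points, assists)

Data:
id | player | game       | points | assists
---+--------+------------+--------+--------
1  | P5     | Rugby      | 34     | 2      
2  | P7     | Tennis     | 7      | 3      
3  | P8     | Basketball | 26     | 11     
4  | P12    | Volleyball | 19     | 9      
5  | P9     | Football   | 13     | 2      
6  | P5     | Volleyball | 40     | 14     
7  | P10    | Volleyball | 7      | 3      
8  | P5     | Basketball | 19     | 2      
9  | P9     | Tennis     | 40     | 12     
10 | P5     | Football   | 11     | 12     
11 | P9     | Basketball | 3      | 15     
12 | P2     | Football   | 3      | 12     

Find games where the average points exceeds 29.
SELECT game, AVG(points)
FROM scores
GROUP BY game
HAVING AVG(points) > 29

Result:
  Rugby: avg=34.00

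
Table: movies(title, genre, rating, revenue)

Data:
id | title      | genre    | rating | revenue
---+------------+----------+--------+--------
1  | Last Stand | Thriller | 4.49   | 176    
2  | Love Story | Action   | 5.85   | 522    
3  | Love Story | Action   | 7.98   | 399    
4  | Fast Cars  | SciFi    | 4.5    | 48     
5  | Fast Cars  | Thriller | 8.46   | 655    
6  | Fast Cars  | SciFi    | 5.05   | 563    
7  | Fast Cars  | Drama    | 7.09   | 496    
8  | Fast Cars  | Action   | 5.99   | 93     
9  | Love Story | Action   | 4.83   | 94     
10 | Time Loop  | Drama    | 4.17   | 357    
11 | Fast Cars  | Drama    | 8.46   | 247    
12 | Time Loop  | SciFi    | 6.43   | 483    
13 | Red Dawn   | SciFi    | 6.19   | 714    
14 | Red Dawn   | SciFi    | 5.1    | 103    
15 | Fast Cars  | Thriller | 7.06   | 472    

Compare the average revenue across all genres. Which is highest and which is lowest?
SELECT genre, AVG(revenue)
FROM movies
GROUP BY genre
ORDER BY AVG(revenue)

All groups:
  Action: 277.00
  Drama: 366.67
  SciFi: 382.20
  Thriller: 434.33

Highest: Thriller (434.33)
Lowest: Action (277.00)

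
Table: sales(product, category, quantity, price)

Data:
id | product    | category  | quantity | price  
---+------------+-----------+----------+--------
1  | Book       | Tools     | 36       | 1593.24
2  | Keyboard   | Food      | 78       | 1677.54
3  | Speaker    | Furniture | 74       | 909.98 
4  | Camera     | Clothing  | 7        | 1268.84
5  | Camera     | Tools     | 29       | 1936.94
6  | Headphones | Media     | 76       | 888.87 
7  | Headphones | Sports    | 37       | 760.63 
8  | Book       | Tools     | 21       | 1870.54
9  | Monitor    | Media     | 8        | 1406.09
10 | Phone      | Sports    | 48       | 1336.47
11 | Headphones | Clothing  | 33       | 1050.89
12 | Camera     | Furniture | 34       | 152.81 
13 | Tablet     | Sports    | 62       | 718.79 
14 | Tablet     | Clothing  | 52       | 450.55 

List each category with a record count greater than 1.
SELECT category, COUNT(*) as cnt
FROM sales
GROUP BY category
HAVING COUNT(*) > 1

Result:
  Clothing: 3
  Furniture: 2
  Media: 2
  Sports: 3
  Tools: 3

Note: HAVING filters groups after aggregation, WHERE filters rows before.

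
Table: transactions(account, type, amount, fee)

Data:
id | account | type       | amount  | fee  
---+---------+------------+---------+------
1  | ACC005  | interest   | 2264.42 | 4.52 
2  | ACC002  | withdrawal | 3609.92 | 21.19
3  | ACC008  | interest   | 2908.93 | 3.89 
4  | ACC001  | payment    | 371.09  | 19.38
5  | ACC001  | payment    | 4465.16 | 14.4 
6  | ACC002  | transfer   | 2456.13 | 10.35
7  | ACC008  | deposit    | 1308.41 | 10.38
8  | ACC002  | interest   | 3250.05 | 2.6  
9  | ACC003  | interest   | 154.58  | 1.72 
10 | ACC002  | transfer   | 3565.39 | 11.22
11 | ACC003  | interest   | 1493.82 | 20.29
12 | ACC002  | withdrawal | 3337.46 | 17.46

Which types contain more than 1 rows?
SELECT type, COUNT(*) as cnt
FROM transactions
GROUP BY type
HAVING COUNT(*) > 1

Result:
  interest: 5
  payment: 2
  transfer: 2
  withdrawal: 2

Note: HAVING filters groups after aggregation, WHERE filters rows before.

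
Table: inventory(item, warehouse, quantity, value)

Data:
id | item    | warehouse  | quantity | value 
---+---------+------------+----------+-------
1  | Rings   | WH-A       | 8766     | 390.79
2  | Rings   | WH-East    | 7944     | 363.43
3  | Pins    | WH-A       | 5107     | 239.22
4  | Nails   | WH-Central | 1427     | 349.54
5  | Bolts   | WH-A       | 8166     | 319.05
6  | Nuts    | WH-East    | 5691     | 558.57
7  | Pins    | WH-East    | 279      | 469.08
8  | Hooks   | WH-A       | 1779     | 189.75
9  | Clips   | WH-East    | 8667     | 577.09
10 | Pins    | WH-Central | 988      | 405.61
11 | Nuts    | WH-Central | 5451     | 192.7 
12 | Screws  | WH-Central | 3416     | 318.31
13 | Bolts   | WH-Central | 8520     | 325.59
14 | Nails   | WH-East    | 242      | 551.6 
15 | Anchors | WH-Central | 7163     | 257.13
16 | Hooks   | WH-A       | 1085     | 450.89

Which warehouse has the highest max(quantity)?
SELECT warehouse, MAX(quantity) as val
FROM inventory
GROUP BY warehouse
ORDER BY val DESC
LIMIT 1

Result: WH-A with max(quantity) = 8766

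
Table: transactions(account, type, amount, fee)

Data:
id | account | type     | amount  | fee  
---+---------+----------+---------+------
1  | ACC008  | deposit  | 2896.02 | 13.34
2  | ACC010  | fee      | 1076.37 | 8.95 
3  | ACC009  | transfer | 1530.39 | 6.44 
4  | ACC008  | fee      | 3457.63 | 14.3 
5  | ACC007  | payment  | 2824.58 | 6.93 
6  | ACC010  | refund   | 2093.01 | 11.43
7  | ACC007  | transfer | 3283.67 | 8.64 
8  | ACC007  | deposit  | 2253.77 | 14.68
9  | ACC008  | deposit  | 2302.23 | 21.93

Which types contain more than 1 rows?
SELECT type, COUNT(*) as cnt
FROM transactions
GROUP BY type
HAVING COUNT(*) > 1

Result:
  deposit: 3
  fee: 2
  transfer: 2

Note: HAVING filters groups after aggregation, WHERE filters rows before.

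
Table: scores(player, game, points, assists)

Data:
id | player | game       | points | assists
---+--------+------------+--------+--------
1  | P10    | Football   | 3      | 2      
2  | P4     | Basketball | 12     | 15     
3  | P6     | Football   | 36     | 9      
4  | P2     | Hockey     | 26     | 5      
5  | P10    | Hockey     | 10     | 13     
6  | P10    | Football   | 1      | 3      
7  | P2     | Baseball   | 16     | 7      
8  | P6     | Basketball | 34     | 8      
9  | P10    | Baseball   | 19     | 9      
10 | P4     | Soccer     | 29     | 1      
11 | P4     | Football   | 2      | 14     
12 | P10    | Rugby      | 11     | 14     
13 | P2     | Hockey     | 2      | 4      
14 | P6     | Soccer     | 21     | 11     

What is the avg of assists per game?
SELECT game, AVG(assists) as result
FROM scores
GROUP BY game

Result:
  Baseball: 8.00
  Basketball: 11.50
  Football: 7.00
  Hockey: 7.33
  Rugby: 14.00
  Soccer: 6.00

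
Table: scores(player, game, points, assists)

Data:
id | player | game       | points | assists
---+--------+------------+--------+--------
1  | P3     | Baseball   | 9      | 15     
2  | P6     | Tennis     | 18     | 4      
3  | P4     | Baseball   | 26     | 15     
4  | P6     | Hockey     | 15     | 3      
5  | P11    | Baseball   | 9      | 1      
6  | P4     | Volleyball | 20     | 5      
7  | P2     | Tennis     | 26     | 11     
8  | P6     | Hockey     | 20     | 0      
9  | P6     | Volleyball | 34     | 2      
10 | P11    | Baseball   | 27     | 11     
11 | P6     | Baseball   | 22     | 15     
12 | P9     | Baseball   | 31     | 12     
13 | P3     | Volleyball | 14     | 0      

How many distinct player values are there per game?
SELECT game, COUNT(DISTINCT player)
FROM scores
GROUP BY game

Result:
  Baseball: 5 distinct
  Hockey: 1 distinct
  Tennis: 2 distinct
  Volleyball: 3 distinct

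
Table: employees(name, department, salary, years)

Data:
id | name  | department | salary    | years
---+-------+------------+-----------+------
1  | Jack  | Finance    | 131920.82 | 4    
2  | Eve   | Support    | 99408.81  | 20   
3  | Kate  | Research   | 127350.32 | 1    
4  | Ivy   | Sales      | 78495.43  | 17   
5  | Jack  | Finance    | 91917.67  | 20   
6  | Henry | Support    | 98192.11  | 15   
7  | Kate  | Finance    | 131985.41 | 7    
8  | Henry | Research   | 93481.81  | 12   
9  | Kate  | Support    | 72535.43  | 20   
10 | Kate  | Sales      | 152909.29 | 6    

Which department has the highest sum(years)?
SELECT department, SUM(years) as val
FROM employees
GROUP BY department
ORDER BY val DESC
LIMIT 1

Result: Support with sum(years) = 55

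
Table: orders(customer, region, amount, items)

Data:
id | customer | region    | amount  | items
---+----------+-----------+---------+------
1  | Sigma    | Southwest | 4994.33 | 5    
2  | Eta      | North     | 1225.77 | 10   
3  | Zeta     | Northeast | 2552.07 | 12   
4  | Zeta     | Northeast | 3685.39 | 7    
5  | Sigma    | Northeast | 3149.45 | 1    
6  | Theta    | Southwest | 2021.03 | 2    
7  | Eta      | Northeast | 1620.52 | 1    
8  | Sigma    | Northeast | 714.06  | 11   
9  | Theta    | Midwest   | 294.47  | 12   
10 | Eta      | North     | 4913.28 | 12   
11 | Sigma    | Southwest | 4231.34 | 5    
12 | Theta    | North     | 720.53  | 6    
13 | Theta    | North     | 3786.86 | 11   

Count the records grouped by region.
SELECT region, COUNT(*) as count
FROM orders
GROUP BY region

Result:
  Midwest: 1
  North: 4
  Northeast: 5
  Southwest: 3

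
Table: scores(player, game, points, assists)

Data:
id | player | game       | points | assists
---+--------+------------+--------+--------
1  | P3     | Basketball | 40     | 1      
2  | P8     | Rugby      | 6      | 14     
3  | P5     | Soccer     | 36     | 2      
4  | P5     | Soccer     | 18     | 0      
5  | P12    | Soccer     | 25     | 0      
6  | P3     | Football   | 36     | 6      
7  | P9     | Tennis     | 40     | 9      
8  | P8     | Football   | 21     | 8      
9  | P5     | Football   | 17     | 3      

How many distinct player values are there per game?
SELECT game, COUNT(DISTINCT player)
FROM scores
GROUP BY game

Result:
  Basketball: 1 distinct
  Football: 3 distinct
  Rugby: 1 distinct
  Soccer: 2 distinct
  Tennis: 1 distinct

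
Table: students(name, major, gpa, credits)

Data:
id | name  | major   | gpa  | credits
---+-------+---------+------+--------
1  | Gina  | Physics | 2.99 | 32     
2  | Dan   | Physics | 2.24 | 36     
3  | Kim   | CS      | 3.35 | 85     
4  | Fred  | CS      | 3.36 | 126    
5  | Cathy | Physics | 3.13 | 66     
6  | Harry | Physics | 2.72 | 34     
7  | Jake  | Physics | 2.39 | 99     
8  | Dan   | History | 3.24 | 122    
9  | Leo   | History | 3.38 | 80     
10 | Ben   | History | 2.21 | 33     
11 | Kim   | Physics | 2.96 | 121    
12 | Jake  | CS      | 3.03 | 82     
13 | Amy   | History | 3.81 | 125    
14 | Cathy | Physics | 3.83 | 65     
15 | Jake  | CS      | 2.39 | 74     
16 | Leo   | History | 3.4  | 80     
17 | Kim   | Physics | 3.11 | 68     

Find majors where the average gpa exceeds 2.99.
SELECT major, AVG(gpa)
FROM students
GROUP BY major
HAVING AVG(gpa) > 2.99

Result:
  CS: avg=3.03
  History: avg=3.21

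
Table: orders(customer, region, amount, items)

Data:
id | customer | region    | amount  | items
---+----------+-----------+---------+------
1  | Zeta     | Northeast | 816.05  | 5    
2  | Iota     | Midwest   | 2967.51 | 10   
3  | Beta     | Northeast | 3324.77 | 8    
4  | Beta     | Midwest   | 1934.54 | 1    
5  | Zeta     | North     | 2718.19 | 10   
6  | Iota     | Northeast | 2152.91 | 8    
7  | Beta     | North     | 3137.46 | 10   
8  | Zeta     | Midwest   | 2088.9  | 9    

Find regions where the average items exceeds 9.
SELECT region, AVG(items)
FROM orders
GROUP BY region
HAVING AVG(items) > 9

Result:
  North: avg=10.00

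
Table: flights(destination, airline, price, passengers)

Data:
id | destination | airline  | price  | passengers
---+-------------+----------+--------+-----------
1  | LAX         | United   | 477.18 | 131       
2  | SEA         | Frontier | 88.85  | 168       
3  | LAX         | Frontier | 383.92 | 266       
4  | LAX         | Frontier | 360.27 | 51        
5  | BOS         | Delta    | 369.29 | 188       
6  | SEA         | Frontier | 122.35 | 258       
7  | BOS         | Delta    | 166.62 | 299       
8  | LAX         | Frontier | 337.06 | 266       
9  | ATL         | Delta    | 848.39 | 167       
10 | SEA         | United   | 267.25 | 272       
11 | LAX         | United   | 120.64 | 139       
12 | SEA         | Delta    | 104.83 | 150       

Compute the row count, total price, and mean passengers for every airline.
SELECT airline,
       COUNT(*) as cnt,
       SUM(price) as total_price,
       AVG(passengers) as avg_passengers
FROM flights
GROUP BY airline

Result:
  Delta: 4 records, 1489.13 total price, 201.00 avg passengers
  Frontier: 5 records, 1292.45 total price, 201.80 avg passengers
  United: 3 records, 865.07 total price, 180.67 avg passengers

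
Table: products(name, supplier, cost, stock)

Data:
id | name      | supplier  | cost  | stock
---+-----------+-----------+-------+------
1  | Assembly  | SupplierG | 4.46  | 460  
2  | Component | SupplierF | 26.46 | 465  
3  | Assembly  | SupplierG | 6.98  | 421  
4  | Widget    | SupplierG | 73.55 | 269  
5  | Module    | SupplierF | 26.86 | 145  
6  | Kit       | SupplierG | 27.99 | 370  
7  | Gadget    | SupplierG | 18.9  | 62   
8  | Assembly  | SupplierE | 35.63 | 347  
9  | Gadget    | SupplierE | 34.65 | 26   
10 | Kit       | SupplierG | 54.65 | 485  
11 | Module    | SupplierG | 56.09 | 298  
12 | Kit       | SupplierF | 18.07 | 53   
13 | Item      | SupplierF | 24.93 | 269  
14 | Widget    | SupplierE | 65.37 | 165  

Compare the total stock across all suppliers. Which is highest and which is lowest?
SELECT supplier, SUM(stock)
FROM products
GROUP BY supplier
ORDER BY SUM(stock)

All groups:
  SupplierE: 538
  SupplierF: 932
  SupplierG: 2365

Highest: SupplierG (2365)
Lowest: SupplierE (538)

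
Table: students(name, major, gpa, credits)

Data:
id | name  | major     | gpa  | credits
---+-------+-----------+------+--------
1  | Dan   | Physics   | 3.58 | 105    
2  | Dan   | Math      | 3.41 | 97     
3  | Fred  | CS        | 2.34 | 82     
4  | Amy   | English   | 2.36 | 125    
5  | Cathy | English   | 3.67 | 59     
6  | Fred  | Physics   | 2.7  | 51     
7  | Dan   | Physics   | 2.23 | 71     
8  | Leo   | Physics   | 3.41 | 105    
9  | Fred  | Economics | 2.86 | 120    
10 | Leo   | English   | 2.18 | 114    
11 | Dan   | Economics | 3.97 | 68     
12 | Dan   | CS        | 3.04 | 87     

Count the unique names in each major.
SELECT major, COUNT(DISTINCT name)
FROM students
GROUP BY major

Result:
  CS: 2 distinct
  Economics: 2 distinct
  English: 3 distinct
  Math: 1 distinct
  Physics: 3 distinct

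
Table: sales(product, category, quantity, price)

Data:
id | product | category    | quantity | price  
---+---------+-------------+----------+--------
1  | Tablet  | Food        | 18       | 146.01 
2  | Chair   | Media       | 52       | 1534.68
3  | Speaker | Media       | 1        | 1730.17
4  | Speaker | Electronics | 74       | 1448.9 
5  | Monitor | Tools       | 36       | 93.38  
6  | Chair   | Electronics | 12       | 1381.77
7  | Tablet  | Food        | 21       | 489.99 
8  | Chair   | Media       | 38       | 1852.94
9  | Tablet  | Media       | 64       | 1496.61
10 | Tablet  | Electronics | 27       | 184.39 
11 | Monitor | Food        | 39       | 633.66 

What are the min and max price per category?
SELECT category, MIN(price), MAX(price)
FROM sales
GROUP BY category

Result:
  Electronics: min=184.39, max=1448.90
  Food: min=146.01, max=633.66
  Media: min=1496.61, max=1852.94
  Tools: min=93.38, max=93.38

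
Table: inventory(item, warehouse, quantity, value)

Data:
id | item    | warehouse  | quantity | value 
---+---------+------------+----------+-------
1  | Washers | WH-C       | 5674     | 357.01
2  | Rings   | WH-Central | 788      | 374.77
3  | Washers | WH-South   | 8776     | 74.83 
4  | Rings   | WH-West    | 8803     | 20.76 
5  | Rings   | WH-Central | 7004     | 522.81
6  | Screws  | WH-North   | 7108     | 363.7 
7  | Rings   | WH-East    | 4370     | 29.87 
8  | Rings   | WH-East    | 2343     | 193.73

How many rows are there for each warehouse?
SELECT warehouse, COUNT(*) as count
FROM inventory
GROUP BY warehouse

Result:
  WH-C: 1
  WH-Central: 2
  WH-East: 2
  WH-North: 1
  WH-South: 1
  WH-West: 1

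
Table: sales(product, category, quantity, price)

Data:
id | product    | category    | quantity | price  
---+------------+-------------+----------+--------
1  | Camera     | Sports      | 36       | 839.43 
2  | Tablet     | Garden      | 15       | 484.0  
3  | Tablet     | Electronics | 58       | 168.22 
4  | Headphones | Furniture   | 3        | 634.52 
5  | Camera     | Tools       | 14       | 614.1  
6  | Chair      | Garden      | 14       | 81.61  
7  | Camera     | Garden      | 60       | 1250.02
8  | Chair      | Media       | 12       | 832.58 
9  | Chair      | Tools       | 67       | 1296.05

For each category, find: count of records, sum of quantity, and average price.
SELECT category,
       COUNT(*) as cnt,
       SUM(quantity) as total_quantity,
       AVG(price) as avg_price
FROM sales
GROUP BY category

Result:
  Electronics: 1 records, 58 total quantity, 168.22 avg price
  Furniture: 1 records, 3 total quantity, 634.52 avg price
  Garden: 3 records, 89 total quantity, 605.21 avg price
  Media: 1 records, 12 total quantity, 832.58 avg price
  Sports: 1 records, 36 total quantity, 839.43 avg price
  Tools: 2 records, 81 total quantity, 955.08 avg price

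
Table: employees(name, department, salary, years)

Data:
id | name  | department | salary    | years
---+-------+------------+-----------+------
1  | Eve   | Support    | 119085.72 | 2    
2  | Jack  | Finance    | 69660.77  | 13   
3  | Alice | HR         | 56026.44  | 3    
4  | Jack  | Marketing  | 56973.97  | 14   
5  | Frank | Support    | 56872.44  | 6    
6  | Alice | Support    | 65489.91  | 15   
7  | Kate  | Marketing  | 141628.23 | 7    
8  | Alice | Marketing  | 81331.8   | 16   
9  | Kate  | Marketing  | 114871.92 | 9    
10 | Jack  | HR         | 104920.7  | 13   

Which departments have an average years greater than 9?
SELECT department, AVG(years)
FROM employees
GROUP BY department
HAVING AVG(years) > 9

Result:
  Finance: avg=13.00
  Marketing: avg=11.50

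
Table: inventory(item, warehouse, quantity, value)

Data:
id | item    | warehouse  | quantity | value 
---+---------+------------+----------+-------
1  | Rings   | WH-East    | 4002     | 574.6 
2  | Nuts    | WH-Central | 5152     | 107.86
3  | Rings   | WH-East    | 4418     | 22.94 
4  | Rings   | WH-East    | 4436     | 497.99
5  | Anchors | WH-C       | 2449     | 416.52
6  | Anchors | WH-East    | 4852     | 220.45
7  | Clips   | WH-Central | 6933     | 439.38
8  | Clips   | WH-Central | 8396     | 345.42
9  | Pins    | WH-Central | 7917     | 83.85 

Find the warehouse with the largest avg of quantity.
SELECT warehouse, AVG(quantity) as val
FROM inventory
GROUP BY warehouse
ORDER BY val DESC
LIMIT 1

Result: WH-Central with avg(quantity) = 7099.50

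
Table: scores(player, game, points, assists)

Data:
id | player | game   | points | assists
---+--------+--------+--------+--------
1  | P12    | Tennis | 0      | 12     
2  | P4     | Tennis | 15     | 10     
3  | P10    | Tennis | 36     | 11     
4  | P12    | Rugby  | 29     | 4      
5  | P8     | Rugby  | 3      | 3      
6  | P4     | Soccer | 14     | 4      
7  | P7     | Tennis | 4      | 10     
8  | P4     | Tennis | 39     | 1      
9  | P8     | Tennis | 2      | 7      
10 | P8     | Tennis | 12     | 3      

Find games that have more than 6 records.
SELECT game, COUNT(*) as cnt
FROM scores
GROUP BY game
HAVING COUNT(*) > 6

Result:
  Tennis: 7

Note: HAVING filters groups after aggregation, WHERE filters rows before.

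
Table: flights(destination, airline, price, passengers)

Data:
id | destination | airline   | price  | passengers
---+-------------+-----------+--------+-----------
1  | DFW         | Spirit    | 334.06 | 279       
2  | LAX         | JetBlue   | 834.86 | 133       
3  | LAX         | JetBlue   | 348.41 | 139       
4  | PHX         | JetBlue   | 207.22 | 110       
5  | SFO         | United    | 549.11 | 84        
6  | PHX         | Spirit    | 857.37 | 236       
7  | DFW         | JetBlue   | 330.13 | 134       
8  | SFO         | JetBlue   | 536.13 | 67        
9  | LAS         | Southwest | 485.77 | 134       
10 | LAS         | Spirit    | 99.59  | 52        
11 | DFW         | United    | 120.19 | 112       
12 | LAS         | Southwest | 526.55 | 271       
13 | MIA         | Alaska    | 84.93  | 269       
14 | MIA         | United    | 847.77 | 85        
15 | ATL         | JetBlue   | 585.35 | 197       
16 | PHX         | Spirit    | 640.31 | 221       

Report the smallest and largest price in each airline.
SELECT airline, MIN(price), MAX(price)
FROM flights
GROUP BY airline

Result:
  Alaska: min=84.93, max=84.93
  JetBlue: min=207.22, max=834.86
  Southwest: min=485.77, max=526.55
  Spirit: min=99.59, max=857.37
  United: min=120.19, max=847.77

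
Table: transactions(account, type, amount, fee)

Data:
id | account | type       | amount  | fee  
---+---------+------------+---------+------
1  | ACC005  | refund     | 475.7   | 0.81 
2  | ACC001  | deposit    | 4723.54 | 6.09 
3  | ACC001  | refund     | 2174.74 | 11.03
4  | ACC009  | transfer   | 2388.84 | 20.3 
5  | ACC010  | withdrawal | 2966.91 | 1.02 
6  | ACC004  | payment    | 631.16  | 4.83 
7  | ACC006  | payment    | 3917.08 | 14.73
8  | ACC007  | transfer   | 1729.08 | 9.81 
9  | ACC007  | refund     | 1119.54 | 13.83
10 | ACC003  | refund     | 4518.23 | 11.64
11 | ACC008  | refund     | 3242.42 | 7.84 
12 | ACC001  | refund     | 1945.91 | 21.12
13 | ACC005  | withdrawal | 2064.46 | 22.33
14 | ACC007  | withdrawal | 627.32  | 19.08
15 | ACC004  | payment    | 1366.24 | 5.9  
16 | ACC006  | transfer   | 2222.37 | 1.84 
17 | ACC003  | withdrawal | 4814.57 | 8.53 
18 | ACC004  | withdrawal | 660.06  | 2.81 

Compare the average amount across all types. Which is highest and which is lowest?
SELECT type, AVG(amount)
FROM transactions
GROUP BY type
ORDER BY AVG(amount)

All groups:
  payment: 1971.49
  transfer: 2113.43
  withdrawal: 2226.66
  refund: 2246.09
  deposit: 4723.54

Highest: deposit (4723.54)
Lowest: payment (1971.49)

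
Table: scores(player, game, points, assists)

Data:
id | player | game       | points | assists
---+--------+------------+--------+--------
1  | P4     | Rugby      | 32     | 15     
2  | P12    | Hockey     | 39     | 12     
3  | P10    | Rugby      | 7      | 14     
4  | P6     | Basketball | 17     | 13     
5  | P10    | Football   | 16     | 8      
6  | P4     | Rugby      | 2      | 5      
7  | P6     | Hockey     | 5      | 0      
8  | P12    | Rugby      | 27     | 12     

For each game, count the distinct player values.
SELECT game, COUNT(DISTINCT player)
FROM scores
GROUP BY game

Result:
  Basketball: 1 distinct
  Football: 1 distinct
  Hockey: 2 distinct
  Rugby: 3 distinct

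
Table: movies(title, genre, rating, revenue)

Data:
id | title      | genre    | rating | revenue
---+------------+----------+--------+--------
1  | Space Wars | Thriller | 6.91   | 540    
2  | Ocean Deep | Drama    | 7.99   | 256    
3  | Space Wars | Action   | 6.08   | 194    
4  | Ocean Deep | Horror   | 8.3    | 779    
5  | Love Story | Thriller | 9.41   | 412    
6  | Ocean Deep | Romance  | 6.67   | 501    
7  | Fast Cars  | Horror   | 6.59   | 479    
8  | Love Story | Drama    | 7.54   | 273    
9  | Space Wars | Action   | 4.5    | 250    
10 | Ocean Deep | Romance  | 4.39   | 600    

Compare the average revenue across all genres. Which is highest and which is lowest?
SELECT genre, AVG(revenue)
FROM movies
GROUP BY genre
ORDER BY AVG(revenue)

All groups:
  Action: 222.00
  Drama: 264.50
  Thriller: 476.00
  Romance: 550.50
  Horror: 629.00

Highest: Horror (629.00)
Lowest: Action (222.00)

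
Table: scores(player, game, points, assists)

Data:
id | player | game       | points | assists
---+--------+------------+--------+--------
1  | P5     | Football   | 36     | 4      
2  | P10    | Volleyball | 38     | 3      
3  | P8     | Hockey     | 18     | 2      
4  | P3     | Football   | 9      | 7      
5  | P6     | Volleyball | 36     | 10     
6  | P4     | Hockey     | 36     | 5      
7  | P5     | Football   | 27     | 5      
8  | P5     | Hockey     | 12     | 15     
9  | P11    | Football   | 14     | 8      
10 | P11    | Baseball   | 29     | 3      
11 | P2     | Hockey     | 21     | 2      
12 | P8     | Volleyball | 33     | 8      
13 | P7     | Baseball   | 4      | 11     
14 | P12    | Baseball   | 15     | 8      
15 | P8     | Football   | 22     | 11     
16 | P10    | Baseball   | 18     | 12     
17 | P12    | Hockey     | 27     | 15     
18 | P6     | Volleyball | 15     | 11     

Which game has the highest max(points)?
SELECT game, MAX(points) as val
FROM scores
GROUP BY game
ORDER BY val DESC
LIMIT 1

Result: Volleyball with max(points) = 38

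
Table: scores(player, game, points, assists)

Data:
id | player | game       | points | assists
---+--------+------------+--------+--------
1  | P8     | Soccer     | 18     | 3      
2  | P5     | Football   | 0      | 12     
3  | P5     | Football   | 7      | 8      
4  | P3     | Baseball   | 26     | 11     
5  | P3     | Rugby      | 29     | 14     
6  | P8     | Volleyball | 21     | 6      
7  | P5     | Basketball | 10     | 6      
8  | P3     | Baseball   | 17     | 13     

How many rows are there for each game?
SELECT game, COUNT(*) as count
FROM scores
GROUP BY game

Result:
  Baseball: 2
  Basketball: 1
  Football: 2
  Rugby: 1
  Soccer: 1
  Volleyball: 1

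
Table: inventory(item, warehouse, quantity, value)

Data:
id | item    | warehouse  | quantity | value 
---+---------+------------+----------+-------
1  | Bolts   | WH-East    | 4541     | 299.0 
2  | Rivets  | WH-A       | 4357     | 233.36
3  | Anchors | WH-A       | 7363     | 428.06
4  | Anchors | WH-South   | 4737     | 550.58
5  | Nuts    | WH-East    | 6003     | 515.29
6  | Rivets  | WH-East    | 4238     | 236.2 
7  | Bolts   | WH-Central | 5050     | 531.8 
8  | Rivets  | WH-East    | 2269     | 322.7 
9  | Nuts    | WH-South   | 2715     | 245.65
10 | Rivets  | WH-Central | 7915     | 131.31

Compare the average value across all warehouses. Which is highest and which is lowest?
SELECT warehouse, AVG(value)
FROM inventory
GROUP BY warehouse
ORDER BY AVG(value)

All groups:
  WH-A: 330.71
  WH-Central: 331.56
  WH-East: 343.30
  WH-South: 398.12

Highest: WH-South (398.12)
Lowest: WH-A (330.71)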